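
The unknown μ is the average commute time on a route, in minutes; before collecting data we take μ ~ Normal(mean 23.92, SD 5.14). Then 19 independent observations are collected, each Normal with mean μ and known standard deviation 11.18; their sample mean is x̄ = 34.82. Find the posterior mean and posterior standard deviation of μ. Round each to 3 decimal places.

Posterior mean ≈ 32.647; posterior SD ≈ 2.295

With known σ, the Normal prior is conjugate. Weight on the data is w = (n/σ²)/(n/σ² + 1/τ₀²) = 0.152009/(0.152009+0.0378507) = 0.80064.
Posterior mean = w·x̄ + (1−w)·μ₀ = 0.80064·34.82 + 0.19936·23.92 = 32.647. Posterior variance = 1/(0.152009+0.0378507) = 5.26704, so SD = 2.295.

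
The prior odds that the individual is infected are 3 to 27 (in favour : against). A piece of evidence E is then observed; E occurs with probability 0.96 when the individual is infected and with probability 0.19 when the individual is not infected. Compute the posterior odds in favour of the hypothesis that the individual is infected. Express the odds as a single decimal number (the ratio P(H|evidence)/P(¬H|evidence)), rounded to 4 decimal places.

Posterior odds ≈ 0.5614

Prior odds = 3/27 = 0.11111. In log-odds, ln(0.11111) = -2.1972.
Add log likelihood ratio: ln(5.0526) = 1.6199.
Posterior log-odds = -0.57732, so posterior odds = exp(-0.57732) = 0.56140.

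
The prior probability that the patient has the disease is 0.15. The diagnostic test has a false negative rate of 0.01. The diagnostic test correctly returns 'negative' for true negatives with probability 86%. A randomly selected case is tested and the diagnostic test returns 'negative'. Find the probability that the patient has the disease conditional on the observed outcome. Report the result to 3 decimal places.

P(H | E) ≈ 0.002

Let H be the event that the patient has the disease. P(H) = 0.15, so P(¬H) = 0.85. With E the 'negative' result, P(E|H) = 0.01 and P(E|¬H) = 0.86.
P(E) = 0.01·0.15 + 0.86·0.85 = 0.0015000 + 0.73100 = 0.73250.
By Bayes' theorem, P(H|E) = 0.0015000 / 0.73250 = 0.002.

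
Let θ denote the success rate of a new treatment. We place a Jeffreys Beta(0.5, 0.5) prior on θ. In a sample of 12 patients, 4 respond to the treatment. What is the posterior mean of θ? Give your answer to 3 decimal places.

Posterior mean ≈ 0.346

Observing 4 successes and 8 failures updates Beta(0.5, 0.5) by adding the success and failure counts to the two shape parameters: α = 0.5+4 = 4.5, β = 0.5+8 = 8.5.
E[θ | data] = 4.5/(4.5+8.5) = 0.346.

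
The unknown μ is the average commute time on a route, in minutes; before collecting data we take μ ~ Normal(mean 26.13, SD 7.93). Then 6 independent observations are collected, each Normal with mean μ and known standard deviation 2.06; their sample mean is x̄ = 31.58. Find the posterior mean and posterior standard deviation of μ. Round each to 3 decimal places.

Posterior mean ≈ 31.519; posterior SD ≈ 0.836

Prior precision 1/τ₀² = 1/7.93² = 0.0159021; data precision n/σ² = 6/2.06² = 1.41389.
Posterior precision = 0.0159021 + 1.41389 = 1.42980, giving posterior SD = 1/√1.42980 = 0.836.
Posterior mean = (0.0159021·26.13 + 1.41389·31.58) / 1.42980 = 31.519.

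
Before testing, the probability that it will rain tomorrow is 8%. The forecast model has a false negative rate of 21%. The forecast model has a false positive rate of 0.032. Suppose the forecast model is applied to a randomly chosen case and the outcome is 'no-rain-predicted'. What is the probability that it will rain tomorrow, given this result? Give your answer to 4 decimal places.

Write H for 'it will rain tomorrow'. Prior odds H:¬H = 0.08/0.92 = 0.086957. For the 'no-rain-predicted' outcome, the likelihood ratio is 0.21/0.968 = 0.21694.
Posterior odds = 0.086957 × 0.21694 = 0.018865, so P(H|E) = 0.018865/(1+0.018865) = 0.0185.

P(H | E) ≈ 0.0185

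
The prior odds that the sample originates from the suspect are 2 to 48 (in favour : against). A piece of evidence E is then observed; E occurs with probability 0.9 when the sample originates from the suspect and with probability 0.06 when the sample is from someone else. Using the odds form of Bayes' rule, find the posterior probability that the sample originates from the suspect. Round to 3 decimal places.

Posterior probability ≈ 0.385

Prior odds = 2/48 = 0.041667. In log-odds, ln(0.041667) = -3.1781.
Add log likelihood ratio: ln(15.000) = 2.7081.
Posterior log-odds = -0.47000, so posterior odds = exp(-0.47000) = 0.62500. Converting, P(H|E) = 0.62500/1.6250 = 0.385.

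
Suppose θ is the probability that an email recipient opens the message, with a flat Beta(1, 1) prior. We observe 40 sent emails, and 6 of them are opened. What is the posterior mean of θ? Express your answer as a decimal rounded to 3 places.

The binomial likelihood is conjugate to the Beta prior: with 6 successes and 34 failures, the posterior is Beta(1+6, 1+34) = Beta(7, 35).
Posterior mean = α/(α+β) = 7/42 = 0.167.

Posterior mean ≈ 0.167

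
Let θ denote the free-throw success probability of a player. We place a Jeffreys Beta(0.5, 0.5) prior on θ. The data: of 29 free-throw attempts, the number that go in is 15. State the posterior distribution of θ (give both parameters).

The binomial likelihood is conjugate to the Beta prior: with 15 successes and 14 failures, the posterior is Beta(0.5+15, 0.5+14) = Beta(15.5, 14.5).

Posterior: Beta(15.5, 14.5)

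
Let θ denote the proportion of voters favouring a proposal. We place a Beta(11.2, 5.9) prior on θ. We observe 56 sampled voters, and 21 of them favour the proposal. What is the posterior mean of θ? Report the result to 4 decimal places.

Observing 21 successes and 35 failures updates Beta(11.2, 5.9) by adding the success and failure counts to the two shape parameters: α = 11.2+21 = 32.2, β = 5.9+35 = 40.9.
Posterior mean = α/(α+β) = 32.2/73.1 = 0.4405.

Posterior mean ≈ 0.4405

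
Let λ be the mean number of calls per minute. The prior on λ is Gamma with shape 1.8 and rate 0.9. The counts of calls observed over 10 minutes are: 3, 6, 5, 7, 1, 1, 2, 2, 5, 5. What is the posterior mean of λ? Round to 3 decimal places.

Posterior mean ≈ 3.560

Total count ∑xᵢ = 37 over n = 10 minutes.
Gamma is conjugate to the Poisson likelihood: posterior is Gamma(shape = 1.8+37 = 38.8, rate = 0.9+10 = 10.9).
Posterior mean = shape/rate = 38.8/10.9 = 3.560.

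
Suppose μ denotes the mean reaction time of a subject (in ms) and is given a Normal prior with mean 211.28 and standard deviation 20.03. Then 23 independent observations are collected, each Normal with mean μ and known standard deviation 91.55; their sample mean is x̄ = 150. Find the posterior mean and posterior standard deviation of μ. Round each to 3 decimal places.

With known σ, the Normal prior is conjugate. Weight on the data is w = (n/σ²)/(n/σ² + 1/τ₀²) = 0.00274417/(0.00274417+0.00249252) = 0.52403.
Posterior mean = w·x̄ + (1−w)·μ₀ = 0.52403·150 + 0.47597·211.28 = 179.168. Posterior variance = 1/(0.00274417+0.00249252) = 190.960, so SD = 13.819.

Posterior mean ≈ 179.168; posterior SD ≈ 13.819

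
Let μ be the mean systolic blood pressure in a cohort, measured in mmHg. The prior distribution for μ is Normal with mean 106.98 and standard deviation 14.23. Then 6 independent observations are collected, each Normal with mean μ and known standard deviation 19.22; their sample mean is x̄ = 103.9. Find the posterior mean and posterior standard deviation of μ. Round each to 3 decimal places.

Posterior mean ≈ 104.618; posterior SD ≈ 6.871

Prior precision 1/τ₀² = 1/14.23² = 0.00493844; data precision n/σ² = 6/19.22² = 0.0162422.
Posterior precision = 0.00493844 + 0.0162422 = 0.0211806, giving posterior SD = 1/√0.0211806 = 6.871.
Posterior mean = (0.00493844·106.98 + 0.0162422·103.9) / 0.0211806 = 104.618.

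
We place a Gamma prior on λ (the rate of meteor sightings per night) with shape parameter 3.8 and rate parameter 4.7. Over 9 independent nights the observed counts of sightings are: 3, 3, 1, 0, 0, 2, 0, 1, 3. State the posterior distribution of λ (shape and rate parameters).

The Poisson likelihood adds the total count to the shape and the number of exposure periods to the rate. Here ∑xᵢ = 13 and n = 9, so shape 3.8→16.8 and rate 4.7→13.7.

Posterior: Gamma(shape=16.8, rate=13.7)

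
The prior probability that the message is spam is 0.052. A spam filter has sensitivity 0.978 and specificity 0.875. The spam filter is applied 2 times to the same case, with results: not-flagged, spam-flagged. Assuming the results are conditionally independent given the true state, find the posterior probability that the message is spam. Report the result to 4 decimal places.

Let H be the event that the message is spam; start with P(H) = 0.052. P('spam-flagged'|H) = 0.978, P('spam-flagged'|¬H) = 0.125.
Update on result 1 ('not-flagged'): P(H) ← 0.022·0.0520 / (0.022·0.0520 + 0.875·0.9480) = 0.0011440/0.83064 = 0.0014.
Update on result 2 ('spam-flagged'): P(H) ← 0.978·0.0014 / (0.978·0.0014 + 0.125·0.9986) = 0.0013469/0.12617 = 0.0107.

Posterior P(H) ≈ 0.0107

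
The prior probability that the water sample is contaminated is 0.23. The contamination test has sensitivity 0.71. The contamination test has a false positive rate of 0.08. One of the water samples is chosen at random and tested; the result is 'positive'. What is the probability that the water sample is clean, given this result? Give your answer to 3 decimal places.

Let H be the event that the water sample is contaminated. P(H) = 0.23, so P(¬H) = 0.77. With E the 'positive' result, P(E|H) = 0.71 and P(E|¬H) = 0.08.
P(E) = 0.71·0.23 + 0.08·0.77 = 0.16330 + 0.061600 = 0.22490.
By Bayes' theorem, P(H|E) = 0.16330 / 0.22490 = 0.726. Hence P(¬H|E) = 1 − 0.726 = 0.274.

P(¬H | E) ≈ 0.274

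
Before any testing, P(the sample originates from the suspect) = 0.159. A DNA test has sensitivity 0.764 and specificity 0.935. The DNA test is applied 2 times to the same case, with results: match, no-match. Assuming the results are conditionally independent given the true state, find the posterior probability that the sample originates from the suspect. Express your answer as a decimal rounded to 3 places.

With H the event that the sample originates from the suspect, the joint likelihood of the observed sequence is P(data|H) = 0.764·0.236 = 0.18030 and P(data|¬H) = 0.065·0.935 = 0.060775.
Bayes: P(H|data) = 0.159·0.18030 / (0.159·0.18030 + 0.841·0.060775) = 0.028668/0.079780 = 0.3593.

Posterior P(H) ≈ 0.359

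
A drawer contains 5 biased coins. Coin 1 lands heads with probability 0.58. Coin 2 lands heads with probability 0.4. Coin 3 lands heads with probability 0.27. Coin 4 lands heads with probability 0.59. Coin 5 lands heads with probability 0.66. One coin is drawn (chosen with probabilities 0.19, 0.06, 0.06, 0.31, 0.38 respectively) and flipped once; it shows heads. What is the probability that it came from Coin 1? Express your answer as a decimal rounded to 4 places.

Posterior probability ≈ 0.1887

Tabulate prior·likelihood by source: [1] prior 0.19, lik 0.58, product 0.1102; [2] prior 0.06, lik 0.4, product 0.02400; [3] prior 0.06, lik 0.27, product 0.01620; [4] prior 0.31, lik 0.59, product 0.1829; [5] prior 0.38, lik 0.66, product 0.2508.
Normalizing constant = 0.58410; the posterior for Coin 1 is its product over the sum, 0.1102/0.58410 = 0.1887.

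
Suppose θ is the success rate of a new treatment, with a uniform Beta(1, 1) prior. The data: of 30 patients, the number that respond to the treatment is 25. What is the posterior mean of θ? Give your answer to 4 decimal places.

Posterior mean ≈ 0.8125

Observing 25 successes and 5 failures updates Beta(1, 1) by adding the success and failure counts to the two shape parameters: α = 1+25 = 26, β = 1+5 = 6.
E[θ | data] = 26/(26+6) = 0.8125.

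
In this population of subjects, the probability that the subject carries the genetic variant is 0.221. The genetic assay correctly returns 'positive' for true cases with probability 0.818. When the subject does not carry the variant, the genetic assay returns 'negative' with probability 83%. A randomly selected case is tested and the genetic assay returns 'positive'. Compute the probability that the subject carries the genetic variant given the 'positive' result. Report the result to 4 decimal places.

P(H | E) ≈ 0.5772

Let H be the event that the subject carries the genetic variant. P(H) = 0.221, so P(¬H) = 0.779. With E the 'positive' result, P(E|H) = 0.818 and P(E|¬H) = 0.17.
P(E) = 0.818·0.221 + 0.17·0.779 = 0.18078 + 0.13243 = 0.31321.
By Bayes' theorem, P(H|E) = 0.18078 / 0.31321 = 0.5772.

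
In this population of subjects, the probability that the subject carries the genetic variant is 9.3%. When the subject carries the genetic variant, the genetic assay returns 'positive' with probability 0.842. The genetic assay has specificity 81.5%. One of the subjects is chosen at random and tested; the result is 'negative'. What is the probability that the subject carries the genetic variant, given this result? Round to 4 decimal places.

P(H | E) ≈ 0.0195

Let H be the event that the subject carries the genetic variant. P(H) = 0.093, so P(¬H) = 0.907. With E the 'negative' result, P(E|H) = 0.158 and P(E|¬H) = 0.815.
P(E) = 0.158·0.093 + 0.815·0.907 = 0.014694 + 0.73921 = 0.75390.
By Bayes' theorem, P(H|E) = 0.014694 / 0.75390 = 0.0195.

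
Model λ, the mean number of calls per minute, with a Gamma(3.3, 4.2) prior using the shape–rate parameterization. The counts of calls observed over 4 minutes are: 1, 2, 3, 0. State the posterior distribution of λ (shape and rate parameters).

Posterior: Gamma(shape=9.3, rate=8.2)

Total count ∑xᵢ = 6 over n = 4 minutes.
Gamma is conjugate to the Poisson likelihood: posterior is Gamma(shape = 3.3+6 = 9.3, rate = 4.2+4 = 8.2).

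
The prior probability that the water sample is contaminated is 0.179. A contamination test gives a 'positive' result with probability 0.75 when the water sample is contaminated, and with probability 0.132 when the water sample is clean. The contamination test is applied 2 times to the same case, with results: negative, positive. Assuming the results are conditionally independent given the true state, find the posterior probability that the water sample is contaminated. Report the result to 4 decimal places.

Posterior P(H) ≈ 0.2630

With H the event that the water sample is contaminated, the joint likelihood of the observed sequence is P(data|H) = 0.25·0.75 = 0.18750 and P(data|¬H) = 0.868·0.132 = 0.11458.
Bayes: P(H|data) = 0.179·0.18750 / (0.179·0.18750 + 0.821·0.11458) = 0.033562/0.12763 = 0.2630.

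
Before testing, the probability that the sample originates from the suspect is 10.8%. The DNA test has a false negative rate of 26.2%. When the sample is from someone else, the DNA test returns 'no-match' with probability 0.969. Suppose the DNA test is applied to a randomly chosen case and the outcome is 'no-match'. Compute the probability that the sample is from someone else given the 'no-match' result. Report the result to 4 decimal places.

Write H for 'the sample originates from the suspect'. Prior odds H:¬H = 0.108/0.892 = 0.12108. For the 'no-match' outcome, the likelihood ratio is 0.262/0.969 = 0.27038.
Posterior odds = 0.12108 × 0.27038 = 0.032737, so P(H|E) = 0.032737/(1+0.032737) = 0.0317. Then P(¬H|E) = 1 − 0.0317 = 0.9683.

P(¬H | E) ≈ 0.9683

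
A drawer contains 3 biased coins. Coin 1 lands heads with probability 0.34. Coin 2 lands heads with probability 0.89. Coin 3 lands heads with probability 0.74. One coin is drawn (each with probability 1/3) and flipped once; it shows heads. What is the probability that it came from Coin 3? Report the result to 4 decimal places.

Posterior probability ≈ 0.3756

P(heads|C1) = 0.34; P(heads|C2) = 0.89; P(heads|C3) = 0.74.
Prior × likelihood for each source: 0.333333·0.34=0.1133, 0.333333·0.89=0.2967, 0.333333·0.74=0.2467. Summing gives P(heads) = 0.65667.
P(Coin 3 | heads) = 0.2467 / 0.65667 = 0.3756.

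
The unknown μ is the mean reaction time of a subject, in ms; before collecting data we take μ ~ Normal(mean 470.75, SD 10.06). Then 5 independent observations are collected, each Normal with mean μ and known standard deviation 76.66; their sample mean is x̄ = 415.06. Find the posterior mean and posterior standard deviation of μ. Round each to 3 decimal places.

Posterior mean ≈ 466.335; posterior SD ≈ 9.653

Prior precision 1/τ₀² = 1/10.06² = 0.00988107; data precision n/σ² = 5/76.66² = 0.00085081.
Posterior precision = 0.00988107 + 0.00085081 = 0.0107319, giving posterior SD = 1/√0.0107319 = 9.653.
Posterior mean = (0.00988107·470.75 + 0.00085081·415.06) / 0.0107319 = 466.335.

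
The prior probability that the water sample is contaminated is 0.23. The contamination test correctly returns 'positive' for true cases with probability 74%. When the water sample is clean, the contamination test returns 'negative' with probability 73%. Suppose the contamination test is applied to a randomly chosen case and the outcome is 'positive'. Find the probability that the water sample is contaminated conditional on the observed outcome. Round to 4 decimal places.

P(H | E) ≈ 0.4501

Write H for 'the water sample is contaminated'. Prior odds H:¬H = 0.23/0.77 = 0.29870. For the 'positive' outcome, the likelihood ratio is 0.74/0.27 = 2.7407.
Posterior odds = 0.29870 × 2.7407 = 0.81866, so P(H|E) = 0.81866/(1+0.81866) = 0.4501.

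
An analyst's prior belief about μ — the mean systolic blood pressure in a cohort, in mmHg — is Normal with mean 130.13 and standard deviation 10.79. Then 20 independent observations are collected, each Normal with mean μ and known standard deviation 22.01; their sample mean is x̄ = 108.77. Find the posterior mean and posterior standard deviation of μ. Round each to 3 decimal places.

Prior precision 1/τ₀² = 1/10.79² = 0.00858929; data precision n/σ² = 20/22.01² = 0.0412848.
Posterior precision = 0.00858929 + 0.0412848 = 0.0498741, giving posterior SD = 1/√0.0498741 = 4.478.
Posterior mean = (0.00858929·130.13 + 0.0412848·108.77) / 0.0498741 = 112.449.

Posterior mean ≈ 112.449; posterior SD ≈ 4.478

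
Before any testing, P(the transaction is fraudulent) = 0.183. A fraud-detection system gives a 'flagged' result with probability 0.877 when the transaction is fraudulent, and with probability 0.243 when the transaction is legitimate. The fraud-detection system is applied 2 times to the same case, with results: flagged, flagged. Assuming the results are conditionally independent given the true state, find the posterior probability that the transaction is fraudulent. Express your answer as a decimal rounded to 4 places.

Posterior P(H) ≈ 0.7447

Let H be the event that the transaction is fraudulent; start with P(H) = 0.183. P('flagged'|H) = 0.877, P('flagged'|¬H) = 0.243.
Update on result 1 ('flagged'): P(H) ← 0.877·0.1830 / (0.877·0.1830 + 0.243·0.8170) = 0.16049/0.35902 = 0.4470.
Update on result 2 ('flagged'): P(H) ← 0.877·0.4470 / (0.877·0.4470 + 0.243·0.5530) = 0.39204/0.52641 = 0.7447.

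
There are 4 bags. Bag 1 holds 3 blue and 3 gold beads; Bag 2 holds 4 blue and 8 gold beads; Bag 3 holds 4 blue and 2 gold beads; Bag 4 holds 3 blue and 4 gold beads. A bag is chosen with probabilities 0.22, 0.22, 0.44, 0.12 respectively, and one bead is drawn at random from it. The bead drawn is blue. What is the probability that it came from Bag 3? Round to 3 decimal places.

Posterior probability ≈ 0.555

P(blue|Bag 1) = 0.5; P(blue|Bag 2) = 0.3333; P(blue|Bag 3) = 0.6667; P(blue|Bag 4) = 0.4286.
Prior × likelihood for each source: 0.22·0.5=0.1100, 0.22·0.3333=0.07333, 0.44·0.6667=0.2933, 0.12·0.4286=0.05143. Summing gives P(blue) = 0.52810.
P(Bag 3 | blue) = 0.2933 / 0.52810 = 0.555.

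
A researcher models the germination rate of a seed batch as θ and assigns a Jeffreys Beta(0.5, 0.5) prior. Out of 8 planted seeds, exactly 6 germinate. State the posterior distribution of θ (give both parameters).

Posterior: Beta(6.5, 2.5)

Observing 6 successes and 2 failures updates Beta(0.5, 0.5) by adding the success and failure counts to the two shape parameters: α = 0.5+6 = 6.5, β = 0.5+2 = 2.5.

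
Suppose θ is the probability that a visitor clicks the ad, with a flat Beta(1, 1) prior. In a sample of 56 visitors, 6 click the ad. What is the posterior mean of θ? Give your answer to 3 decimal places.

Observing 6 successes and 50 failures updates Beta(1, 1) by adding the success and failure counts to the two shape parameters: α = 1+6 = 7, β = 1+50 = 51.
E[θ | data] = 7/(7+51) = 0.121.

Posterior mean ≈ 0.121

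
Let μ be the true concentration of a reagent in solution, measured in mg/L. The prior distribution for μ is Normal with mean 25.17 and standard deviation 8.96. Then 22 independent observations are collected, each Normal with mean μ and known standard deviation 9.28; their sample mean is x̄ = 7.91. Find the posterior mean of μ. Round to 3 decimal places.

Posterior mean ≈ 8.712

Prior precision 1/τ₀² = 1/8.96² = 0.0124562; data precision n/σ² = 22/9.28² = 0.255462.
Posterior precision = 0.0124562 + 0.255462 = 0.267918.
Posterior mean = (0.0124562·25.17 + 0.255462·7.91) / 0.267918 = 8.712.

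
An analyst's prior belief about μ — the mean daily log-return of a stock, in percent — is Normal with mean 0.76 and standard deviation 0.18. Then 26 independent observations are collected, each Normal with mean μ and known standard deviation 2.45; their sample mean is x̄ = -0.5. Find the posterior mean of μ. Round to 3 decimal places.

Posterior mean ≈ 0.605

Prior precision 1/τ₀² = 1/0.18² = 30.8642; data precision n/σ² = 26/2.45² = 4.33153.
Posterior precision = 30.8642 + 4.33153 = 35.1957.
Posterior mean = (30.8642·0.76 + 4.33153·-0.5) / 35.1957 = 0.605.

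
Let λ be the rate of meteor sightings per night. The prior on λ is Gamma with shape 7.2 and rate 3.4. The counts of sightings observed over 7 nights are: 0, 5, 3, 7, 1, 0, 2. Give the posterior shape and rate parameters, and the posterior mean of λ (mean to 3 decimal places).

Posterior: Gamma(shape=25.2, rate=10.4); mean ≈ 2.423

Total count ∑xᵢ = 18 over n = 7 nights.
Gamma is conjugate to the Poisson likelihood: posterior is Gamma(shape = 7.2+18 = 25.2, rate = 3.4+7 = 10.4).
E[λ | data] = 25.2/10.4 = 2.423.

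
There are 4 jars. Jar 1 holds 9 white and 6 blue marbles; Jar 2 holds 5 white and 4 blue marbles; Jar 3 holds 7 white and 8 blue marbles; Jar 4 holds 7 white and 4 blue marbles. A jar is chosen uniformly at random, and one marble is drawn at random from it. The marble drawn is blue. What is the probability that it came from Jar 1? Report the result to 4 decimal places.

P(blue|Jar 1) = 0.4; P(blue|Jar 2) = 0.4444; P(blue|Jar 3) = 0.5333; P(blue|Jar 4) = 0.3636.
Prior × likelihood for each source: 0.25·0.4=0.1000, 0.25·0.4444=0.1111, 0.25·0.5333=0.1333, 0.25·0.3636=0.09091. Summing gives P(blue) = 0.43535.
P(Jar 1 | blue) = 0.1000 / 0.43535 = 0.2297.

Posterior probability ≈ 0.2297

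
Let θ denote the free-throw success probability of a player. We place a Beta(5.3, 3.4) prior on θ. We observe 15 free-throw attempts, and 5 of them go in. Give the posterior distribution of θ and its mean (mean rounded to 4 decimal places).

Observing 5 successes and 10 failures updates Beta(5.3, 3.4) by adding the success and failure counts to the two shape parameters: α = 5.3+5 = 10.3, β = 3.4+10 = 13.4.
Posterior mean = α/(α+β) = 10.3/23.7 = 0.4346.

Posterior: Beta(10.3, 13.4); mean ≈ 0.4346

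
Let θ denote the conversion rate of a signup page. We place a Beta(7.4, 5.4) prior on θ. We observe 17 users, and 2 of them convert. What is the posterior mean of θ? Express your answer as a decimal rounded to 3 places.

Posterior mean ≈ 0.315

The binomial likelihood is conjugate to the Beta prior: with 2 successes and 15 failures, the posterior is Beta(7.4+2, 5.4+15) = Beta(9.4, 20.4).
E[θ | data] = 9.4/(9.4+20.4) = 0.315.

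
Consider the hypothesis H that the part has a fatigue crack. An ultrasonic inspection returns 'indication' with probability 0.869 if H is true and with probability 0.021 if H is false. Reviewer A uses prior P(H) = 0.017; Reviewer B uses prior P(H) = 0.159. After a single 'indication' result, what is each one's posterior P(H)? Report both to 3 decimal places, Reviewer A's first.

P('+'|H) = 0.869, P('+'|¬H) = 0.021.
Reviewer A: numerator 0.869·0.017 = 0.014773; evidence = 0.014773+0.021·0.983 = 0.035416; posterior = 0.417.
Reviewer B: numerator 0.869·0.159 = 0.13817; evidence = 0.13817+0.021·0.841 = 0.15583; posterior = 0.887.

Reviewer A: 0.417; Reviewer B: 0.887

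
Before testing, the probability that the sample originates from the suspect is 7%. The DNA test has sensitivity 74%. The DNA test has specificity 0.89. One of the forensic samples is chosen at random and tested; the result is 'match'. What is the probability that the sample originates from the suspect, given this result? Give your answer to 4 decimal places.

Let H be the event that the sample originates from the suspect. P(H) = 0.07, so P(¬H) = 0.93. With E the 'match' result, P(E|H) = 0.74 and P(E|¬H) = 0.11.
P(E) = 0.74·0.07 + 0.11·0.93 = 0.051800 + 0.10230 = 0.15410.
By Bayes' theorem, P(H|E) = 0.051800 / 0.15410 = 0.3361.

P(H | E) ≈ 0.3361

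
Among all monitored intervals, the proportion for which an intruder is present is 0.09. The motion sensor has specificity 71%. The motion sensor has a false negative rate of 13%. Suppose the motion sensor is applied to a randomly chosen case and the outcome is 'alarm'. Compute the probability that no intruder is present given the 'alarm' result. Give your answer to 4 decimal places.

Write H for 'an intruder is present'. Prior odds H:¬H = 0.09/0.91 = 0.098901. For the 'alarm' outcome, the likelihood ratio is 0.87/0.29 = 3.0000.
Posterior odds = 0.098901 × 3.0000 = 0.29670, so P(H|E) = 0.29670/(1+0.29670) = 0.2288. Then P(¬H|E) = 1 − 0.2288 = 0.7712.

P(¬H | E) ≈ 0.7712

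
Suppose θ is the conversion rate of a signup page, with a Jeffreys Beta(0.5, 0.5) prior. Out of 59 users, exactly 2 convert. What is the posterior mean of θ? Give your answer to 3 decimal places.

Posterior mean ≈ 0.042

The binomial likelihood is conjugate to the Beta prior: with 2 successes and 57 failures, the posterior is Beta(0.5+2, 0.5+57) = Beta(2.5, 57.5).
E[θ | data] = 2.5/(2.5+57.5) = 0.042.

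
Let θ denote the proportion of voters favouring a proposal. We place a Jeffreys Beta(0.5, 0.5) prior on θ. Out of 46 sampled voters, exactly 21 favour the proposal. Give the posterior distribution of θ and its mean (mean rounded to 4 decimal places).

Posterior: Beta(21.5, 25.5); mean ≈ 0.4574

Observing 21 successes and 25 failures updates Beta(0.5, 0.5) by adding the success and failure counts to the two shape parameters: α = 0.5+21 = 21.5, β = 0.5+25 = 25.5.
E[θ | data] = 21.5/(21.5+25.5) = 0.4574.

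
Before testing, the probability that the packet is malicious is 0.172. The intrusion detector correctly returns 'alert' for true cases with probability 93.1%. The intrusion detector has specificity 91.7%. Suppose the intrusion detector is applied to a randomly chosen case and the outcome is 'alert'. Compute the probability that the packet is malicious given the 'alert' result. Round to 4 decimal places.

P(H | E) ≈ 0.6997

Let H be the event that the packet is malicious. P(H) = 0.172, so P(¬H) = 0.828. With E the 'alert' result, P(E|H) = 0.931 and P(E|¬H) = 0.083.
P(E) = 0.931·0.172 + 0.083·0.828 = 0.16013 + 0.068724 = 0.22886.
By Bayes' theorem, P(H|E) = 0.16013 / 0.22886 = 0.6997.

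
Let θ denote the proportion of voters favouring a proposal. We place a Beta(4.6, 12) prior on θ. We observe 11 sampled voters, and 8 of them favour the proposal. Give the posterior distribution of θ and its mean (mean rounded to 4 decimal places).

Observing 8 successes and 3 failures updates Beta(4.6, 12) by adding the success and failure counts to the two shape parameters: α = 4.6+8 = 12.6, β = 12+3 = 15.
Posterior mean = α/(α+β) = 12.6/27.6 = 0.4565.

Posterior: Beta(12.6, 15); mean ≈ 0.4565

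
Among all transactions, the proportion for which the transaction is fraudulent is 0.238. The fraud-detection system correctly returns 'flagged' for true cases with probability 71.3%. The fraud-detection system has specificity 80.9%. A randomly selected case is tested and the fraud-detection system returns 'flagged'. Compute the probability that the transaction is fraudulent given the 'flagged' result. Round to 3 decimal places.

Write H for 'the transaction is fraudulent'. Prior odds H:¬H = 0.238/0.762 = 0.31234. For the 'flagged' outcome, the likelihood ratio is 0.713/0.191 = 3.7330.
Posterior odds = 0.31234 × 3.7330 = 1.1659, so P(H|E) = 1.1659/(1+1.1659) = 0.538.

P(H | E) ≈ 0.538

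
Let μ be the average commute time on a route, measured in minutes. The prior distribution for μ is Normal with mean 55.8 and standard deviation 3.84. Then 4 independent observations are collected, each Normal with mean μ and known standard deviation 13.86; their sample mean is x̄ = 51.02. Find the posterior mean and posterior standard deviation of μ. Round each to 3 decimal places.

Prior precision 1/τ₀² = 1/3.84² = 0.0678168; data precision n/σ² = 4/13.86² = 0.0208225.
Posterior precision = 0.0678168 + 0.0208225 = 0.0886394, giving posterior SD = 1/√0.0886394 = 3.359.
Posterior mean = (0.0678168·55.8 + 0.0208225·51.02) / 0.0886394 = 54.677.

Posterior mean ≈ 54.677; posterior SD ≈ 3.359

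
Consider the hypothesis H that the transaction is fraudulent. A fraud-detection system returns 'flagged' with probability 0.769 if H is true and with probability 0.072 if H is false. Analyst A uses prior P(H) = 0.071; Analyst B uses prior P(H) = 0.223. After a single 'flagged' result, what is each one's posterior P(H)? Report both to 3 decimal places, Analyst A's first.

P('+'|H) = 0.769, P('+'|¬H) = 0.072.
Analyst A: numerator 0.769·0.071 = 0.054599; evidence = 0.054599+0.072·0.929 = 0.12149; posterior = 0.449.
Analyst B: numerator 0.769·0.223 = 0.17149; evidence = 0.17149+0.072·0.777 = 0.22743; posterior = 0.754.

Analyst A: 0.449; Analyst B: 0.754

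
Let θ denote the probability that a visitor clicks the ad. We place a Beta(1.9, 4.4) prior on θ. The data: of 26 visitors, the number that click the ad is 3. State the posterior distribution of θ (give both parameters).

Posterior: Beta(4.9, 27.4)

Observing 3 successes and 23 failures updates Beta(1.9, 4.4) by adding the success and failure counts to the two shape parameters: α = 1.9+3 = 4.9, β = 4.4+23 = 27.4.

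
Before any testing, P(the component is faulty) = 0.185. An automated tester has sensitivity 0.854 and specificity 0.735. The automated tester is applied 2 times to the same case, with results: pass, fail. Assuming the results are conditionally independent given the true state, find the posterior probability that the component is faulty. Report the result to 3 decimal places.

With H the event that the component is faulty, the joint likelihood of the observed sequence is P(data|H) = 0.146·0.854 = 0.12468 and P(data|¬H) = 0.735·0.265 = 0.19478.
Bayes: P(H|data) = 0.185·0.12468 / (0.185·0.12468 + 0.815·0.19478) = 0.023067/0.18181 = 0.1269.

Posterior P(H) ≈ 0.127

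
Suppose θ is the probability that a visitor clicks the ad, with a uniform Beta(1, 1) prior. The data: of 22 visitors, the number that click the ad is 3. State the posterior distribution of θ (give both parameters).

Posterior: Beta(4, 20)

Observing 3 successes and 19 failures updates Beta(1, 1) by adding the success and failure counts to the two shape parameters: α = 1+3 = 4, β = 1+19 = 20.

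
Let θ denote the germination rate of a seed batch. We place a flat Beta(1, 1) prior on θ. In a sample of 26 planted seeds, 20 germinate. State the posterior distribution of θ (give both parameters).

Posterior: Beta(21, 7)

Observing 20 successes and 6 failures updates Beta(1, 1) by adding the success and failure counts to the two shape parameters: α = 1+20 = 21, β = 1+6 = 7.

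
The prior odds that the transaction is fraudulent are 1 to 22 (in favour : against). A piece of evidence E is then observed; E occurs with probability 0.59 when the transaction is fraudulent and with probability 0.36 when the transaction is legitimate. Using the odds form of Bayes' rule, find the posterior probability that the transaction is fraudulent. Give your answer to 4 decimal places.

Prior odds = 1/22 = 0.045455.
Likelihood ratio for E = 0.59/0.36 = 1.6389.
Posterior odds = prior odds × LR = 0.074495.
Posterior probability = odds/(1+odds) = 0.074495/1.0745 = 0.0693.

Posterior probability ≈ 0.0693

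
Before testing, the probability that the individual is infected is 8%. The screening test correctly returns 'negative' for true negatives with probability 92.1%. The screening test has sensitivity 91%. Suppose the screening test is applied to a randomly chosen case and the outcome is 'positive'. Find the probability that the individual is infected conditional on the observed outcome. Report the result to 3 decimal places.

P(H | E) ≈ 0.500

Let H be the event that the individual is infected. P(H) = 0.08, so P(¬H) = 0.92. With E the 'positive' result, P(E|H) = 0.91 and P(E|¬H) = 0.079.
P(E) = 0.91·0.08 + 0.079·0.92 = 0.072800 + 0.072680 = 0.14548.
By Bayes' theorem, P(H|E) = 0.072800 / 0.14548 = 0.500.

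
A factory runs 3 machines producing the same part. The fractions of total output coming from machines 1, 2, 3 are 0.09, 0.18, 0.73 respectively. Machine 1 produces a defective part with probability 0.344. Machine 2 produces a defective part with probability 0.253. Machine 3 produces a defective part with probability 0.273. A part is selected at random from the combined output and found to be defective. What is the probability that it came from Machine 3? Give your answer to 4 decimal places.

Posterior probability ≈ 0.7226

P(defective|M1) = 0.344; P(defective|M2) = 0.253; P(defective|M3) = 0.273.
Prior × likelihood for each source: 0.09·0.344=0.03096, 0.18·0.253=0.04554, 0.73·0.273=0.1993. Summing gives P(defective) = 0.27579.
P(Machine 3 | defective) = 0.1993 / 0.27579 = 0.7226.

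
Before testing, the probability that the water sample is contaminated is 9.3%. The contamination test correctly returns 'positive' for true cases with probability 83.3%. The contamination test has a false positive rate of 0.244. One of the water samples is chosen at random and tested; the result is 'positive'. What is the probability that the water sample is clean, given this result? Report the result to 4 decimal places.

P(¬H | E) ≈ 0.7407

Let H be the event that the water sample is contaminated. P(H) = 0.093, so P(¬H) = 0.907. With E the 'positive' result, P(E|H) = 0.833 and P(E|¬H) = 0.244.
P(E) = 0.833·0.093 + 0.244·0.907 = 0.077469 + 0.22131 = 0.29878.
By Bayes' theorem, P(H|E) = 0.077469 / 0.29878 = 0.2593. Hence P(¬H|E) = 1 − 0.2593 = 0.7407.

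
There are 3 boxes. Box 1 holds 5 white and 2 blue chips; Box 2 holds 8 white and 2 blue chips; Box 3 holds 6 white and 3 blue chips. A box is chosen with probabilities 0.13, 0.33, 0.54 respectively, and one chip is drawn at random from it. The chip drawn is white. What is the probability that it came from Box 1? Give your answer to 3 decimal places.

Posterior probability ≈ 0.130

P(white|Box 1) = 0.7143; P(white|Box 2) = 0.8; P(white|Box 3) = 0.6667.
Prior × likelihood for each source: 0.13·0.7143=0.09286, 0.33·0.8=0.2640, 0.54·0.6667=0.3600. Summing gives P(white) = 0.71686.
P(Box 1 | white) = 0.09286 / 0.71686 = 0.130.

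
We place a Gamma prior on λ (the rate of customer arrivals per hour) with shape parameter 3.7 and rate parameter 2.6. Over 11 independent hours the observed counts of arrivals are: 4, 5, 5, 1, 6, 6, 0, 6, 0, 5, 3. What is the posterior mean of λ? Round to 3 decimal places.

Posterior mean ≈ 3.287

Total count ∑xᵢ = 41 over n = 11 hours.
Gamma is conjugate to the Poisson likelihood: posterior is Gamma(shape = 3.7+41 = 44.7, rate = 2.6+11 = 13.6).
Posterior mean = shape/rate = 44.7/13.6 = 3.287.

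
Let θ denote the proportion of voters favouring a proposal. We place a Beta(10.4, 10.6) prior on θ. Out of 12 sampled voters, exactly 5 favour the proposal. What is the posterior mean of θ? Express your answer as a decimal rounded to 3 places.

Posterior mean ≈ 0.467

Observing 5 successes and 7 failures updates Beta(10.4, 10.6) by adding the success and failure counts to the two shape parameters: α = 10.4+5 = 15.4, β = 10.6+7 = 17.6.
Posterior mean = α/(α+β) = 15.4/33 = 0.467.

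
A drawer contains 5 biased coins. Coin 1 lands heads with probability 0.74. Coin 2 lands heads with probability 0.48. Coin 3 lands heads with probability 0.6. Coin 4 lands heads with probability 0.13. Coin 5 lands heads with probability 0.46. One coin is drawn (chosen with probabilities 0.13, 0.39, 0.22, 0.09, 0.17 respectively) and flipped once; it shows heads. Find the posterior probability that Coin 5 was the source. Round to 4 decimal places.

Posterior probability ≈ 0.1548

Tabulate prior·likelihood by source: [1] prior 0.13, lik 0.74, product 0.09620; [2] prior 0.39, lik 0.48, product 0.1872; [3] prior 0.22, lik 0.6, product 0.1320; [4] prior 0.09, lik 0.13, product 0.01170; [5] prior 0.17, lik 0.46, product 0.07820.
Normalizing constant = 0.50530; the posterior for Coin 5 is its product over the sum, 0.07820/0.50530 = 0.1548.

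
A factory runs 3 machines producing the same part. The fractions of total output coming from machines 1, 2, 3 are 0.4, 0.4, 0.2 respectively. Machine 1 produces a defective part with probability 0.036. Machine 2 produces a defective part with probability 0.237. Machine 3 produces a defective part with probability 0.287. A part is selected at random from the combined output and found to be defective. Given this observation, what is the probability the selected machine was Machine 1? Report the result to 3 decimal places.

Posterior probability ≈ 0.086

Tabulate prior·likelihood by source: [1] prior 0.4, lik 0.036, product 0.01440; [2] prior 0.4, lik 0.237, product 0.09480; [3] prior 0.2, lik 0.287, product 0.05740.
Normalizing constant = 0.16660; the posterior for Machine 1 is its product over the sum, 0.01440/0.16660 = 0.086.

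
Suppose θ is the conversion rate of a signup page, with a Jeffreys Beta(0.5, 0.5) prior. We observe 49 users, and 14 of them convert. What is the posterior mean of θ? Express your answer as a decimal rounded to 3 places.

Posterior mean ≈ 0.290

Observing 14 successes and 35 failures updates Beta(0.5, 0.5) by adding the success and failure counts to the two shape parameters: α = 0.5+14 = 14.5, β = 0.5+35 = 35.5.
E[θ | data] = 14.5/(14.5+35.5) = 0.290.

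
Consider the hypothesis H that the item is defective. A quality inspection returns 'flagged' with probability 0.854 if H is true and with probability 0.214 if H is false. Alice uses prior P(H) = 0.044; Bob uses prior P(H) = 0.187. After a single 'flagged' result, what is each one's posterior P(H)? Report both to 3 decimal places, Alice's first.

Alice: 0.155; Bob: 0.479

The likelihood ratio for a 'flagged' result is 0.854/0.214 = 3.9907.
Alice: prior odds 0.044/0.956 = 0.046025; posterior odds 0.18367; posterior probability 0.155.
Bob: prior odds 0.187/0.813 = 0.23001; posterior odds 0.91790; posterior probability 0.479.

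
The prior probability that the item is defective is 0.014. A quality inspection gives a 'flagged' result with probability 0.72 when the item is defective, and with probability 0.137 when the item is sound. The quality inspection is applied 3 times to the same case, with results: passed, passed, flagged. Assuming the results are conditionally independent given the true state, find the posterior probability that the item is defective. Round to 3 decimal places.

Posterior P(H) ≈ 0.008

Let H be the event that the item is defective; start with P(H) = 0.014. P('flagged'|H) = 0.72, P('flagged'|¬H) = 0.137.
Update on result 1 ('passed'): P(H) ← 0.28·0.0140 / (0.28·0.0140 + 0.863·0.9860) = 0.0039200/0.85484 = 0.0046.
Update on result 2 ('passed'): P(H) ← 0.28·0.0046 / (0.28·0.0046 + 0.863·0.9954) = 0.0012840/0.86033 = 0.0015.
Update on result 3 ('flagged'): P(H) ← 0.72·0.0015 / (0.72·0.0015 + 0.137·0.9985) = 0.0010746/0.13787 = 0.0078.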